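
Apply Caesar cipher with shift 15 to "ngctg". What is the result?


Caesar cipher: shift "ngctg" by 15
  'n' (pos 13) + 15 = pos 2 = 'c'
  'g' (pos 6) + 15 = pos 21 = 'v'
  'c' (pos 2) + 15 = pos 17 = 'r'
  't' (pos 19) + 15 = pos 8 = 'i'
  'g' (pos 6) + 15 = pos 21 = 'v'
Result: cvriv

cvriv


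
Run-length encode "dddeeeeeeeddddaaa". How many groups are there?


Input: dddeeeeeeeddddaaa
Scanning for consecutive runs:
  Group 1: 'd' x 3 (positions 0-2)
  Group 2: 'e' x 7 (positions 3-9)
  Group 3: 'd' x 4 (positions 10-13)
  Group 4: 'a' x 3 (positions 14-16)
Total groups: 4

4


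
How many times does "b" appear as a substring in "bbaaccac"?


Searching for "b" in "bbaaccac"
Scanning each position:
  Position 0: "b" => MATCH
  Position 1: "b" => MATCH
  Position 2: "a" => no
  Position 3: "a" => no
  Position 4: "c" => no
  Position 5: "c" => no
  Position 6: "a" => no
  Position 7: "c" => no
Total occurrences: 2

2


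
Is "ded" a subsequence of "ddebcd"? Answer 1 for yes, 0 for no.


Check if "ded" is a subsequence of "ddebcd"
Greedy scan:
  Position 0 ('d'): matches sub[0] = 'd'
  Position 1 ('d'): no match needed
  Position 2 ('e'): matches sub[1] = 'e'
  Position 3 ('b'): no match needed
  Position 4 ('c'): no match needed
  Position 5 ('d'): matches sub[2] = 'd'
All 3 characters matched => is a subsequence

1


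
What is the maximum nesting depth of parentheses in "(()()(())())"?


Input: "(()()(())())"
Tracking depth:
  Position 0 '(': depth becomes 1
  Position 1 '(': depth becomes 2
  Position 2 ')': depth becomes 1
  Position 3 '(': depth becomes 2
  Position 4 ')': depth becomes 1
  Position 5 '(': depth becomes 2
  Position 6 '(': depth becomes 3
  Position 7 ')': depth becomes 2
  Position 8 ')': depth becomes 1
  Position 9 '(': depth becomes 2
  Position 10 ')': depth becomes 1
  Position 11 ')': depth becomes 0
Maximum depth reached: 3

3


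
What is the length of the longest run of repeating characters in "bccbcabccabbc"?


Input: "bccbcabccabbc"
Scanning for longest run:
  Position 1 ('c'): new char, reset run to 1
  Position 2 ('c'): continues run of 'c', length=2
  Position 3 ('b'): new char, reset run to 1
  Position 4 ('c'): new char, reset run to 1
  Position 5 ('a'): new char, reset run to 1
  Position 6 ('b'): new char, reset run to 1
  Position 7 ('c'): new char, reset run to 1
  Position 8 ('c'): continues run of 'c', length=2
  Position 9 ('a'): new char, reset run to 1
  Position 10 ('b'): new char, reset run to 1
  Position 11 ('b'): continues run of 'b', length=2
  Position 12 ('c'): new char, reset run to 1
Longest run: 'c' with length 2

2


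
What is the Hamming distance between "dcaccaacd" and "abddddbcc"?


Comparing "dcaccaacd" and "abddddbcc" position by position:
  Position 0: 'd' vs 'a' => differ
  Position 1: 'c' vs 'b' => differ
  Position 2: 'a' vs 'd' => differ
  Position 3: 'c' vs 'd' => differ
  Position 4: 'c' vs 'd' => differ
  Position 5: 'a' vs 'd' => differ
  Position 6: 'a' vs 'b' => differ
  Position 7: 'c' vs 'c' => same
  Position 8: 'd' vs 'c' => differ
Total differences (Hamming distance): 8

8


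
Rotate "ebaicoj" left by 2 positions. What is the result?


Input: "ebaicoj", rotate left by 2
First 2 characters: "eb"
Remaining characters: "aicoj"
Concatenate remaining + first: "aicoj" + "eb" = "aicojeb"

aicojeb


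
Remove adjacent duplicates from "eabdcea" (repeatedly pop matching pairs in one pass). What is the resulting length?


Input: eabdcea
Stack-based adjacent duplicate removal:
  Read 'e': push. Stack: e
  Read 'a': push. Stack: ea
  Read 'b': push. Stack: eab
  Read 'd': push. Stack: eabd
  Read 'c': push. Stack: eabdc
  Read 'e': push. Stack: eabdce
  Read 'a': push. Stack: eabdcea
Final stack: "eabdcea" (length 7)

7


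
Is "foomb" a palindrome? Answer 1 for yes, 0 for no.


Input: foomb
Reversed: bmoof
  Compare pos 0 ('f') with pos 4 ('b'): MISMATCH
  Compare pos 1 ('o') with pos 3 ('m'): MISMATCH
Result: not a palindrome

0


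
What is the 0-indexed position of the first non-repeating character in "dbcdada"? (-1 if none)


Input: dbcdada
Character frequencies:
  'a': 2
  'b': 1
  'c': 1
  'd': 3
Scanning left to right for freq == 1:
  Position 0 ('d'): freq=3, skip
  Position 1 ('b'): unique! => answer = 1

1


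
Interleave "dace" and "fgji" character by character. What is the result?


Interleaving "dace" and "fgji":
  Position 0: 'd' from first, 'f' from second => "df"
  Position 1: 'a' from first, 'g' from second => "ag"
  Position 2: 'c' from first, 'j' from second => "cj"
  Position 3: 'e' from first, 'i' from second => "ei"
Result: dfagcjei

dfagcjei


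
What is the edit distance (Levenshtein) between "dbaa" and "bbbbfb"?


Computing edit distance: "dbaa" -> "bbbbfb"
DP table:
           b    b    b    b    f    b
      0    1    2    3    4    5    6
  d   1    1    2    3    4    5    6
  b   2    1    1    2    3    4    5
  a   3    2    2    2    3    4    5
  a   4    3    3    3    3    4    5
Edit distance = dp[4][6] = 5

5


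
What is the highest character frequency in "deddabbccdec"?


Input: deddabbccdec
Character counts:
  'a': 1
  'b': 2
  'c': 3
  'd': 4
  'e': 2
Maximum frequency: 4

4


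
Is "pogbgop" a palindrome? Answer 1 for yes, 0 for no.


Input: pogbgop
Reversed: pogbgop
  Compare pos 0 ('p') with pos 6 ('p'): match
  Compare pos 1 ('o') with pos 5 ('o'): match
  Compare pos 2 ('g') with pos 4 ('g'): match
Result: palindrome

1


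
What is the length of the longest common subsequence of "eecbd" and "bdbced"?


LCS of "eecbd" and "bdbced"
DP table:
           b    d    b    c    e    d
      0    0    0    0    0    0    0
  e   0    0    0    0    0    1    1
  e   0    0    0    0    0    1    1
  c   0    0    0    0    1    1    1
  b   0    1    1    1    1    1    1
  d   0    1    2    2    2    2    2
LCS length = dp[5][6] = 2

2


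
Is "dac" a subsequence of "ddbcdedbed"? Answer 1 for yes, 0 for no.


Check if "dac" is a subsequence of "ddbcdedbed"
Greedy scan:
  Position 0 ('d'): matches sub[0] = 'd'
  Position 1 ('d'): no match needed
  Position 2 ('b'): no match needed
  Position 3 ('c'): no match needed
  Position 4 ('d'): no match needed
  Position 5 ('e'): no match needed
  Position 6 ('d'): no match needed
  Position 7 ('b'): no match needed
  Position 8 ('e'): no match needed
  Position 9 ('d'): no match needed
Only matched 1/3 characters => not a subsequence

0


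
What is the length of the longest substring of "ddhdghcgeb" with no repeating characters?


Input: "ddhdghcgeb"
Sliding window (track last position of each char):
  Position 0 ('d'): window [0,0] length 1 -- new best
  Position 1 ('d'): repeat (last at 0), move window start to 1
  Position 1 ('d'): window [1,1] length 1
  Position 2 ('h'): window [1,2] length 2 -- new best
  Position 3 ('d'): repeat (last at 1), move window start to 2
  Position 3 ('d'): window [2,3] length 2
  Position 4 ('g'): window [2,4] length 3 -- new best
  Position 5 ('h'): repeat (last at 2), move window start to 3
  Position 5 ('h'): window [3,5] length 3
  Position 6 ('c'): window [3,6] length 4 -- new best
  Position 7 ('g'): repeat (last at 4), move window start to 5
  Position 7 ('g'): window [5,7] length 3
  Position 8 ('e'): window [5,8] length 4
  Position 9 ('b'): window [5,9] length 5 -- new best
Longest substring with no repeats: "hcgeb" with length 5

5


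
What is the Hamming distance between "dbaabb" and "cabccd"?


Comparing "dbaabb" and "cabccd" position by position:
  Position 0: 'd' vs 'c' => differ
  Position 1: 'b' vs 'a' => differ
  Position 2: 'a' vs 'b' => differ
  Position 3: 'a' vs 'c' => differ
  Position 4: 'b' vs 'c' => differ
  Position 5: 'b' vs 'd' => differ
Total differences (Hamming distance): 6

6


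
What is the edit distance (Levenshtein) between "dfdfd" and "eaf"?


Computing edit distance: "dfdfd" -> "eaf"
DP table:
           e    a    f
      0    1    2    3
  d   1    1    2    3
  f   2    2    2    2
  d   3    3    3    3
  f   4    4    4    3
  d   5    5    5    4
Edit distance = dp[5][3] = 4

4


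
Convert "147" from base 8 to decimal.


Input: "147" in base 8
Positional expansion:
  Digit '1' (value 1) x 8^2 = 64
  Digit '4' (value 4) x 8^1 = 32
  Digit '7' (value 7) x 8^0 = 7
Sum = 103

103


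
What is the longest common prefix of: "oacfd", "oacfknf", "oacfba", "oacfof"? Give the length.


Words: oacfd, oacfknf, oacfba, oacfof
  Position 0: all 'o' => match
  Position 1: all 'a' => match
  Position 2: all 'c' => match
  Position 3: all 'f' => match
  Position 4: ('d', 'k', 'b', 'o') => mismatch, stop
LCP = "oacf" (length 4)

4


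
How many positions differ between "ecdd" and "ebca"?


Comparing "ecdd" and "ebca" position by position:
  Position 0: 'e' vs 'e' => same
  Position 1: 'c' vs 'b' => DIFFER
  Position 2: 'd' vs 'c' => DIFFER
  Position 3: 'd' vs 'a' => DIFFER
Positions that differ: 3

3


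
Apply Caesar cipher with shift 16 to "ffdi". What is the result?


Caesar cipher: shift "ffdi" by 16
  'f' (pos 5) + 16 = pos 21 = 'v'
  'f' (pos 5) + 16 = pos 21 = 'v'
  'd' (pos 3) + 16 = pos 19 = 't'
  'i' (pos 8) + 16 = pos 24 = 'y'
Result: vvty

vvty


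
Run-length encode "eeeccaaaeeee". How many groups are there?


Input: eeeccaaaeeee
Scanning for consecutive runs:
  Group 1: 'e' x 3 (positions 0-2)
  Group 2: 'c' x 2 (positions 3-4)
  Group 3: 'a' x 3 (positions 5-7)
  Group 4: 'e' x 4 (positions 8-11)
Total groups: 4

4


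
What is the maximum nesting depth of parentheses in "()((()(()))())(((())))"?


Input: "()((()(()))())(((())))"
Tracking depth:
  Position 0 '(': depth becomes 1
  Position 1 ')': depth becomes 0
  Position 2 '(': depth becomes 1
  Position 3 '(': depth becomes 2
  Position 4 '(': depth becomes 3
  Position 5 ')': depth becomes 2
  Position 6 '(': depth becomes 3
  Position 7 '(': depth becomes 4
  Position 8 ')': depth becomes 3
  Position 9 ')': depth becomes 2
  Position 10 ')': depth becomes 1
  Position 11 '(': depth becomes 2
  Position 12 ')': depth becomes 1
  Position 13 ')': depth becomes 0
  Position 14 '(': depth becomes 1
  Position 15 '(': depth becomes 2
  Position 16 '(': depth becomes 3
  Position 17 '(': depth becomes 4
  Position 18 ')': depth becomes 3
  Position 19 ')': depth becomes 2
  Position 20 ')': depth becomes 1
  Position 21 ')': depth becomes 0
Maximum depth reached: 4

4


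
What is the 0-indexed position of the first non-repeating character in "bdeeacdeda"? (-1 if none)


Input: bdeeacdeda
Character frequencies:
  'a': 2
  'b': 1
  'c': 1
  'd': 3
  'e': 3
Scanning left to right for freq == 1:
  Position 0 ('b'): unique! => answer = 0

0


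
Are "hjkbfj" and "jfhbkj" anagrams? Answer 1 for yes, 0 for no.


Strings: "hjkbfj", "jfhbkj"
Sorted first:  bfhjjk
Sorted second: bfhjjk
Sorted forms match => anagrams

1


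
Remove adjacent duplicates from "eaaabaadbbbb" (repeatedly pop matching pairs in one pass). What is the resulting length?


Input: eaaabaadbbbb
Stack-based adjacent duplicate removal:
  Read 'e': push. Stack: e
  Read 'a': push. Stack: ea
  Read 'a': matches stack top 'a' => pop. Stack: e
  Read 'a': push. Stack: ea
  Read 'b': push. Stack: eab
  Read 'a': push. Stack: eaba
  Read 'a': matches stack top 'a' => pop. Stack: eab
  Read 'd': push. Stack: eabd
  Read 'b': push. Stack: eabdb
  Read 'b': matches stack top 'b' => pop. Stack: eabd
  Read 'b': push. Stack: eabdb
  Read 'b': matches stack top 'b' => pop. Stack: eabd
Final stack: "eabd" (length 4)

4


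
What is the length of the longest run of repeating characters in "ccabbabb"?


Input: "ccabbabb"
Scanning for longest run:
  Position 1 ('c'): continues run of 'c', length=2
  Position 2 ('a'): new char, reset run to 1
  Position 3 ('b'): new char, reset run to 1
  Position 4 ('b'): continues run of 'b', length=2
  Position 5 ('a'): new char, reset run to 1
  Position 6 ('b'): new char, reset run to 1
  Position 7 ('b'): continues run of 'b', length=2
Longest run: 'c' with length 2

2


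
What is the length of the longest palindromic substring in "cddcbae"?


Input: "cddcbae"
Checking substrings for palindromes:
  [0:4] "cddc" (len 4) => palindrome
  [1:3] "dd" (len 2) => palindrome
Longest palindromic substring: "cddc" with length 4

4


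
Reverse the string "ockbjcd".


Input: ockbjcd
Reading characters right to left:
  Position 6: 'd'
  Position 5: 'c'
  Position 4: 'j'
  Position 3: 'b'
  Position 2: 'k'
  Position 1: 'c'
  Position 0: 'o'
Reversed: dcjbkco

dcjbkco


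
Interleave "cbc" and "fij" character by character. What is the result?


Interleaving "cbc" and "fij":
  Position 0: 'c' from first, 'f' from second => "cf"
  Position 1: 'b' from first, 'i' from second => "bi"
  Position 2: 'c' from first, 'j' from second => "cj"
Result: cfbicj

cfbicj


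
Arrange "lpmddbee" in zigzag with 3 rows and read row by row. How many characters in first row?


Zigzag "lpmddbee" into 3 rows:
Placing characters:
  'l' => row 0
  'p' => row 1
  'm' => row 2
  'd' => row 1
  'd' => row 0
  'b' => row 1
  'e' => row 2
  'e' => row 1
Rows:
  Row 0: "ld"
  Row 1: "pdbe"
  Row 2: "me"
First row length: 2

2


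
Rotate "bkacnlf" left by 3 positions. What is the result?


Input: "bkacnlf", rotate left by 3
First 3 characters: "bka"
Remaining characters: "cnlf"
Concatenate remaining + first: "cnlf" + "bka" = "cnlfbka"

cnlfbka


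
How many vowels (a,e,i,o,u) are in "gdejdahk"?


Input: gdejdahk
Checking each character:
  'g' at position 0: consonant
  'd' at position 1: consonant
  'e' at position 2: vowel (running total: 1)
  'j' at position 3: consonant
  'd' at position 4: consonant
  'a' at position 5: vowel (running total: 2)
  'h' at position 6: consonant
  'k' at position 7: consonant
Total vowels: 2

2


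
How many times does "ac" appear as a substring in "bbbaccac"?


Searching for "ac" in "bbbaccac"
Scanning each position:
  Position 0: "bb" => no
  Position 1: "bb" => no
  Position 2: "ba" => no
  Position 3: "ac" => MATCH
  Position 4: "cc" => no
  Position 5: "ca" => no
  Position 6: "ac" => MATCH
Total occurrences: 2

2


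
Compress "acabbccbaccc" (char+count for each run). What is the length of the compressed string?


Input: acabbccbaccc
Runs:
  'a' x 1 => "a1"
  'c' x 1 => "c1"
  'a' x 1 => "a1"
  'b' x 2 => "b2"
  'c' x 2 => "c2"
  'b' x 1 => "b1"
  'a' x 1 => "a1"
  'c' x 3 => "c3"
Compressed: "a1c1a1b2c2b1a1c3"
Compressed length: 16

16


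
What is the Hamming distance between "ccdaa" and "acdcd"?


Comparing "ccdaa" and "acdcd" position by position:
  Position 0: 'c' vs 'a' => differ
  Position 1: 'c' vs 'c' => same
  Position 2: 'd' vs 'd' => same
  Position 3: 'a' vs 'c' => differ
  Position 4: 'a' vs 'd' => differ
Total differences (Hamming distance): 3

3


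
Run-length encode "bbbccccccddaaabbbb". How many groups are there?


Input: bbbccccccddaaabbbb
Scanning for consecutive runs:
  Group 1: 'b' x 3 (positions 0-2)
  Group 2: 'c' x 6 (positions 3-8)
  Group 3: 'd' x 2 (positions 9-10)
  Group 4: 'a' x 3 (positions 11-13)
  Group 5: 'b' x 4 (positions 14-17)
Total groups: 5

5


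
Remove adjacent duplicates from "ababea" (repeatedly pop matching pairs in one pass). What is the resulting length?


Input: ababea
Stack-based adjacent duplicate removal:
  Read 'a': push. Stack: a
  Read 'b': push. Stack: ab
  Read 'a': push. Stack: aba
  Read 'b': push. Stack: abab
  Read 'e': push. Stack: ababe
  Read 'a': push. Stack: ababea
Final stack: "ababea" (length 6)

6


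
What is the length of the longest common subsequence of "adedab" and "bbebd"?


LCS of "adedab" and "bbebd"
DP table:
           b    b    e    b    d
      0    0    0    0    0    0
  a   0    0    0    0    0    0
  d   0    0    0    0    0    1
  e   0    0    0    1    1    1
  d   0    0    0    1    1    2
  a   0    0    0    1    1    2
  b   0    1    1    1    2    2
LCS length = dp[6][5] = 2

2


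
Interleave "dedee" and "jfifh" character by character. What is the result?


Interleaving "dedee" and "jfifh":
  Position 0: 'd' from first, 'j' from second => "dj"
  Position 1: 'e' from first, 'f' from second => "ef"
  Position 2: 'd' from first, 'i' from second => "di"
  Position 3: 'e' from first, 'f' from second => "ef"
  Position 4: 'e' from first, 'h' from second => "eh"
Result: djefdiefeh

djefdiefeh


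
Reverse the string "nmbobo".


Input: nmbobo
Reading characters right to left:
  Position 5: 'o'
  Position 4: 'b'
  Position 3: 'o'
  Position 2: 'b'
  Position 1: 'm'
  Position 0: 'n'
Reversed: obobmn

obobmn


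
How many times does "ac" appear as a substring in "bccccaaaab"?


Searching for "ac" in "bccccaaaab"
Scanning each position:
  Position 0: "bc" => no
  Position 1: "cc" => no
  Position 2: "cc" => no
  Position 3: "cc" => no
  Position 4: "ca" => no
  Position 5: "aa" => no
  Position 6: "aa" => no
  Position 7: "aa" => no
  Position 8: "ab" => no
Total occurrences: 0

0


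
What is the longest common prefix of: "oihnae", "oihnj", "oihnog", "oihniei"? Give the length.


Words: oihnae, oihnj, oihnog, oihniei
  Position 0: all 'o' => match
  Position 1: all 'i' => match
  Position 2: all 'h' => match
  Position 3: all 'n' => match
  Position 4: ('a', 'j', 'o', 'i') => mismatch, stop
LCP = "oihn" (length 4)

4


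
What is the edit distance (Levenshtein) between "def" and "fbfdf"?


Computing edit distance: "def" -> "fbfdf"
DP table:
           f    b    f    d    f
      0    1    2    3    4    5
  d   1    1    2    3    3    4
  e   2    2    2    3    4    4
  f   3    2    3    2    3    4
Edit distance = dp[3][5] = 4

4


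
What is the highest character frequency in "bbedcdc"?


Input: bbedcdc
Character counts:
  'b': 2
  'c': 2
  'd': 2
  'e': 1
Maximum frequency: 2

2


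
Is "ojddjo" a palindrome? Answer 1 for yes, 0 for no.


Input: ojddjo
Reversed: ojddjo
  Compare pos 0 ('o') with pos 5 ('o'): match
  Compare pos 1 ('j') with pos 4 ('j'): match
  Compare pos 2 ('d') with pos 3 ('d'): match
Result: palindrome

1


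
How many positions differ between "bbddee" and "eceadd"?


Comparing "bbddee" and "eceadd" position by position:
  Position 0: 'b' vs 'e' => DIFFER
  Position 1: 'b' vs 'c' => DIFFER
  Position 2: 'd' vs 'e' => DIFFER
  Position 3: 'd' vs 'a' => DIFFER
  Position 4: 'e' vs 'd' => DIFFER
  Position 5: 'e' vs 'd' => DIFFER
Positions that differ: 6

6


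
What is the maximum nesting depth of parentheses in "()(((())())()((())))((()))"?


Input: "()(((())())()((())))((()))"
Tracking depth:
  Position 0 '(': depth becomes 1
  Position 1 ')': depth becomes 0
  Position 2 '(': depth becomes 1
  Position 3 '(': depth becomes 2
  Position 4 '(': depth becomes 3
  Position 5 '(': depth becomes 4
  Position 6 ')': depth becomes 3
  Position 7 ')': depth becomes 2
  Position 8 '(': depth becomes 3
  Position 9 ')': depth becomes 2
  Position 10 ')': depth becomes 1
  Position 11 '(': depth becomes 2
  Position 12 ')': depth becomes 1
  Position 13 '(': depth becomes 2
  Position 14 '(': depth becomes 3
  Position 15 '(': depth becomes 4
  Position 16 ')': depth becomes 3
  Position 17 ')': depth becomes 2
  Position 18 ')': depth becomes 1
  Position 19 ')': depth becomes 0
  Position 20 '(': depth becomes 1
  Position 21 '(': depth becomes 2
  Position 22 '(': depth becomes 3
  Position 23 ')': depth becomes 2
  Position 24 ')': depth becomes 1
  Position 25 ')': depth becomes 0
Maximum depth reached: 4

4


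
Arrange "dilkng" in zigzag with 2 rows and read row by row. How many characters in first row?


Zigzag "dilkng" into 2 rows:
Placing characters:
  'd' => row 0
  'i' => row 1
  'l' => row 0
  'k' => row 1
  'n' => row 0
  'g' => row 1
Rows:
  Row 0: "dln"
  Row 1: "ikg"
First row length: 3

3


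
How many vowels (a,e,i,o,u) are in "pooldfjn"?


Input: pooldfjn
Checking each character:
  'p' at position 0: consonant
  'o' at position 1: vowel (running total: 1)
  'o' at position 2: vowel (running total: 2)
  'l' at position 3: consonant
  'd' at position 4: consonant
  'f' at position 5: consonant
  'j' at position 6: consonant
  'n' at position 7: consonant
Total vowels: 2

2


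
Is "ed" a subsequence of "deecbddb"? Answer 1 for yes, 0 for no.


Check if "ed" is a subsequence of "deecbddb"
Greedy scan:
  Position 0 ('d'): no match needed
  Position 1 ('e'): matches sub[0] = 'e'
  Position 2 ('e'): no match needed
  Position 3 ('c'): no match needed
  Position 4 ('b'): no match needed
  Position 5 ('d'): matches sub[1] = 'd'
  Position 6 ('d'): no match needed
  Position 7 ('b'): no match needed
All 2 characters matched => is a subsequence

1


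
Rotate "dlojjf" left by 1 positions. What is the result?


Input: "dlojjf", rotate left by 1
First 1 characters: "d"
Remaining characters: "lojjf"
Concatenate remaining + first: "lojjf" + "d" = "lojjfd"

lojjfd


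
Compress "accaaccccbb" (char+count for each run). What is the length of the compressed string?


Input: accaaccccbb
Runs:
  'a' x 1 => "a1"
  'c' x 2 => "c2"
  'a' x 2 => "a2"
  'c' x 4 => "c4"
  'b' x 2 => "b2"
Compressed: "a1c2a2c4b2"
Compressed length: 10

10


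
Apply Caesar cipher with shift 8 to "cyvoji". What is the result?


Caesar cipher: shift "cyvoji" by 8
  'c' (pos 2) + 8 = pos 10 = 'k'
  'y' (pos 24) + 8 = pos 6 = 'g'
  'v' (pos 21) + 8 = pos 3 = 'd'
  'o' (pos 14) + 8 = pos 22 = 'w'
  'j' (pos 9) + 8 = pos 17 = 'r'
  'i' (pos 8) + 8 = pos 16 = 'q'
Result: kgdwrq

kgdwrq


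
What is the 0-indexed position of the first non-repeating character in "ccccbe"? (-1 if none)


Input: ccccbe
Character frequencies:
  'b': 1
  'c': 4
  'e': 1
Scanning left to right for freq == 1:
  Position 0 ('c'): freq=4, skip
  Position 1 ('c'): freq=4, skip
  Position 2 ('c'): freq=4, skip
  Position 3 ('c'): freq=4, skip
  Position 4 ('b'): unique! => answer = 4

4


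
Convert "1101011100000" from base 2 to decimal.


Input: "1101011100000" in base 2
Positional expansion:
  Digit '1' (value 1) x 2^12 = 4096
  Digit '1' (value 1) x 2^11 = 2048
  Digit '0' (value 0) x 2^10 = 0
  Digit '1' (value 1) x 2^9 = 512
  Digit '0' (value 0) x 2^8 = 0
  Digit '1' (value 1) x 2^7 = 128
  Digit '1' (value 1) x 2^6 = 64
  Digit '1' (value 1) x 2^5 = 32
  Digit '0' (value 0) x 2^4 = 0
  Digit '0' (value 0) x 2^3 = 0
  Digit '0' (value 0) x 2^2 = 0
  Digit '0' (value 0) x 2^1 = 0
  Digit '0' (value 0) x 2^0 = 0
Sum = 6880

6880


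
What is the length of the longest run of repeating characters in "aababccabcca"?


Input: "aababccabcca"
Scanning for longest run:
  Position 1 ('a'): continues run of 'a', length=2
  Position 2 ('b'): new char, reset run to 1
  Position 3 ('a'): new char, reset run to 1
  Position 4 ('b'): new char, reset run to 1
  Position 5 ('c'): new char, reset run to 1
  Position 6 ('c'): continues run of 'c', length=2
  Position 7 ('a'): new char, reset run to 1
  Position 8 ('b'): new char, reset run to 1
  Position 9 ('c'): new char, reset run to 1
  Position 10 ('c'): continues run of 'c', length=2
  Position 11 ('a'): new char, reset run to 1
Longest run: 'a' with length 2

2


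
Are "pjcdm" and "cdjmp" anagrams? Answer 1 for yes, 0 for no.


Strings: "pjcdm", "cdjmp"
Sorted first:  cdjmp
Sorted second: cdjmp
Sorted forms match => anagrams

1


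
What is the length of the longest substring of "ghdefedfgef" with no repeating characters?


Input: "ghdefedfgef"
Sliding window (track last position of each char):
  Position 0 ('g'): window [0,0] length 1 -- new best
  Position 1 ('h'): window [0,1] length 2 -- new best
  Position 2 ('d'): window [0,2] length 3 -- new best
  Position 3 ('e'): window [0,3] length 4 -- new best
  Position 4 ('f'): window [0,4] length 5 -- new best
  Position 5 ('e'): repeat (last at 3), move window start to 4
  Position 5 ('e'): window [4,5] length 2
  Position 6 ('d'): window [4,6] length 3
  Position 7 ('f'): repeat (last at 4), move window start to 5
  Position 7 ('f'): window [5,7] length 3
  Position 8 ('g'): window [5,8] length 4
  Position 9 ('e'): repeat (last at 5), move window start to 6
  Position 9 ('e'): window [6,9] length 4
  Position 10 ('f'): repeat (last at 7), move window start to 8
  Position 10 ('f'): window [8,10] length 3
Longest substring with no repeats: "ghdef" with length 5

5


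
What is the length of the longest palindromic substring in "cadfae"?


Input: "cadfae"
Checking substrings for palindromes:
  No multi-char palindromic substrings found
Longest palindromic substring: "c" with length 1

1


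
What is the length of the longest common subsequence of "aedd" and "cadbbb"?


LCS of "aedd" and "cadbbb"
DP table:
           c    a    d    b    b    b
      0    0    0    0    0    0    0
  a   0    0    1    1    1    1    1
  e   0    0    1    1    1    1    1
  d   0    0    1    2    2    2    2
  d   0    0    1    2    2    2    2
LCS length = dp[4][6] = 2

2


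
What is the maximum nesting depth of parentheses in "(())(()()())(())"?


Input: "(())(()()())(())"
Tracking depth:
  Position 0 '(': depth becomes 1
  Position 1 '(': depth becomes 2
  Position 2 ')': depth becomes 1
  Position 3 ')': depth becomes 0
  Position 4 '(': depth becomes 1
  Position 5 '(': depth becomes 2
  Position 6 ')': depth becomes 1
  Position 7 '(': depth becomes 2
  Position 8 ')': depth becomes 1
  Position 9 '(': depth becomes 2
  Position 10 ')': depth becomes 1
  Position 11 ')': depth becomes 0
  Position 12 '(': depth becomes 1
  Position 13 '(': depth becomes 2
  Position 14 ')': depth becomes 1
  Position 15 ')': depth becomes 0
Maximum depth reached: 2

2


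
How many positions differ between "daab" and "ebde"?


Comparing "daab" and "ebde" position by position:
  Position 0: 'd' vs 'e' => DIFFER
  Position 1: 'a' vs 'b' => DIFFER
  Position 2: 'a' vs 'd' => DIFFER
  Position 3: 'b' vs 'e' => DIFFER
Positions that differ: 4

4


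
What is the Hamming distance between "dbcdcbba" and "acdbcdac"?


Comparing "dbcdcbba" and "acdbcdac" position by position:
  Position 0: 'd' vs 'a' => differ
  Position 1: 'b' vs 'c' => differ
  Position 2: 'c' vs 'd' => differ
  Position 3: 'd' vs 'b' => differ
  Position 4: 'c' vs 'c' => same
  Position 5: 'b' vs 'd' => differ
  Position 6: 'b' vs 'a' => differ
  Position 7: 'a' vs 'c' => differ
Total differences (Hamming distance): 7

7


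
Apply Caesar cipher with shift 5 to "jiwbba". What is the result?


Caesar cipher: shift "jiwbba" by 5
  'j' (pos 9) + 5 = pos 14 = 'o'
  'i' (pos 8) + 5 = pos 13 = 'n'
  'w' (pos 22) + 5 = pos 1 = 'b'
  'b' (pos 1) + 5 = pos 6 = 'g'
  'b' (pos 1) + 5 = pos 6 = 'g'
  'a' (pos 0) + 5 = pos 5 = 'f'
Result: onbggf

onbggf


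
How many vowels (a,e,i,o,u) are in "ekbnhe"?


Input: ekbnhe
Checking each character:
  'e' at position 0: vowel (running total: 1)
  'k' at position 1: consonant
  'b' at position 2: consonant
  'n' at position 3: consonant
  'h' at position 4: consonant
  'e' at position 5: vowel (running total: 2)
Total vowels: 2

2


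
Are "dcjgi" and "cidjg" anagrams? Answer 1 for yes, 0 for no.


Strings: "dcjgi", "cidjg"
Sorted first:  cdgij
Sorted second: cdgij
Sorted forms match => anagrams

1


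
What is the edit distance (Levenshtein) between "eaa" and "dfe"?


Computing edit distance: "eaa" -> "dfe"
DP table:
           d    f    e
      0    1    2    3
  e   1    1    2    2
  a   2    2    2    3
  a   3    3    3    3
Edit distance = dp[3][3] = 3

3


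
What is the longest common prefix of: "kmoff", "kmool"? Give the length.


Words: kmoff, kmool
  Position 0: all 'k' => match
  Position 1: all 'm' => match
  Position 2: all 'o' => match
  Position 3: ('f', 'o') => mismatch, stop
LCP = "kmo" (length 3)

3


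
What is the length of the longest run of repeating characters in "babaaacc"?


Input: "babaaacc"
Scanning for longest run:
  Position 1 ('a'): new char, reset run to 1
  Position 2 ('b'): new char, reset run to 1
  Position 3 ('a'): new char, reset run to 1
  Position 4 ('a'): continues run of 'a', length=2
  Position 5 ('a'): continues run of 'a', length=3
  Position 6 ('c'): new char, reset run to 1
  Position 7 ('c'): continues run of 'c', length=2
Longest run: 'a' with length 3

3


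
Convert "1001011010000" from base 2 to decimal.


Input: "1001011010000" in base 2
Positional expansion:
  Digit '1' (value 1) x 2^12 = 4096
  Digit '0' (value 0) x 2^11 = 0
  Digit '0' (value 0) x 2^10 = 0
  Digit '1' (value 1) x 2^9 = 512
  Digit '0' (value 0) x 2^8 = 0
  Digit '1' (value 1) x 2^7 = 128
  Digit '1' (value 1) x 2^6 = 64
  Digit '0' (value 0) x 2^5 = 0
  Digit '1' (value 1) x 2^4 = 16
  Digit '0' (value 0) x 2^3 = 0
  Digit '0' (value 0) x 2^2 = 0
  Digit '0' (value 0) x 2^1 = 0
  Digit '0' (value 0) x 2^0 = 0
Sum = 4816

4816


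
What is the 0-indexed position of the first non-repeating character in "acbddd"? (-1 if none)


Input: acbddd
Character frequencies:
  'a': 1
  'b': 1
  'c': 1
  'd': 3
Scanning left to right for freq == 1:
  Position 0 ('a'): unique! => answer = 0

0


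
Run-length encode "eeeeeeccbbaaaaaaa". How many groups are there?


Input: eeeeeeccbbaaaaaaa
Scanning for consecutive runs:
  Group 1: 'e' x 6 (positions 0-5)
  Group 2: 'c' x 2 (positions 6-7)
  Group 3: 'b' x 2 (positions 8-9)
  Group 4: 'a' x 7 (positions 10-16)
Total groups: 4

4


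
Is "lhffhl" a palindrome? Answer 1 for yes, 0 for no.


Input: lhffhl
Reversed: lhffhl
  Compare pos 0 ('l') with pos 5 ('l'): match
  Compare pos 1 ('h') with pos 4 ('h'): match
  Compare pos 2 ('f') with pos 3 ('f'): match
Result: palindrome

1


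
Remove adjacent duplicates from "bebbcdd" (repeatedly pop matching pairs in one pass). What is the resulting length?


Input: bebbcdd
Stack-based adjacent duplicate removal:
  Read 'b': push. Stack: b
  Read 'e': push. Stack: be
  Read 'b': push. Stack: beb
  Read 'b': matches stack top 'b' => pop. Stack: be
  Read 'c': push. Stack: bec
  Read 'd': push. Stack: becd
  Read 'd': matches stack top 'd' => pop. Stack: bec
Final stack: "bec" (length 3)

3


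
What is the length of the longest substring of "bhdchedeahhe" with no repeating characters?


Input: "bhdchedeahhe"
Sliding window (track last position of each char):
  Position 0 ('b'): window [0,0] length 1 -- new best
  Position 1 ('h'): window [0,1] length 2 -- new best
  Position 2 ('d'): window [0,2] length 3 -- new best
  Position 3 ('c'): window [0,3] length 4 -- new best
  Position 4 ('h'): repeat (last at 1), move window start to 2
  Position 4 ('h'): window [2,4] length 3
  Position 5 ('e'): window [2,5] length 4
  Position 6 ('d'): repeat (last at 2), move window start to 3
  Position 6 ('d'): window [3,6] length 4
  Position 7 ('e'): repeat (last at 5), move window start to 6
  Position 7 ('e'): window [6,7] length 2
  Position 8 ('a'): window [6,8] length 3
  Position 9 ('h'): window [6,9] length 4
  Position 10 ('h'): repeat (last at 9), move window start to 10
  Position 10 ('h'): window [10,10] length 1
  Position 11 ('e'): window [10,11] length 2
Longest substring with no repeats: "bhdc" with length 4

4


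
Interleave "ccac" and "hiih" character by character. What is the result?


Interleaving "ccac" and "hiih":
  Position 0: 'c' from first, 'h' from second => "ch"
  Position 1: 'c' from first, 'i' from second => "ci"
  Position 2: 'a' from first, 'i' from second => "ai"
  Position 3: 'c' from first, 'h' from second => "ch"
Result: chciaich

chciaich


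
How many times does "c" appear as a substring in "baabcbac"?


Searching for "c" in "baabcbac"
Scanning each position:
  Position 0: "b" => no
  Position 1: "a" => no
  Position 2: "a" => no
  Position 3: "b" => no
  Position 4: "c" => MATCH
  Position 5: "b" => no
  Position 6: "a" => no
  Position 7: "c" => MATCH
Total occurrences: 2

2


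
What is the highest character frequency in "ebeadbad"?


Input: ebeadbad
Character counts:
  'a': 2
  'b': 2
  'd': 2
  'e': 2
Maximum frequency: 2

2


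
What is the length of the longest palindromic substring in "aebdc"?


Input: "aebdc"
Checking substrings for palindromes:
  No multi-char palindromic substrings found
Longest palindromic substring: "a" with length 1

1


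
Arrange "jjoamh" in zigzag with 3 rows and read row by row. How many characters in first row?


Zigzag "jjoamh" into 3 rows:
Placing characters:
  'j' => row 0
  'j' => row 1
  'o' => row 2
  'a' => row 1
  'm' => row 0
  'h' => row 1
Rows:
  Row 0: "jm"
  Row 1: "jah"
  Row 2: "o"
First row length: 2

2


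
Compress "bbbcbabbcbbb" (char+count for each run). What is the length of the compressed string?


Input: bbbcbabbcbbb
Runs:
  'b' x 3 => "b3"
  'c' x 1 => "c1"
  'b' x 1 => "b1"
  'a' x 1 => "a1"
  'b' x 2 => "b2"
  'c' x 1 => "c1"
  'b' x 3 => "b3"
Compressed: "b3c1b1a1b2c1b3"
Compressed length: 14

14


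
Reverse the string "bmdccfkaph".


Input: bmdccfkaph
Reading characters right to left:
  Position 9: 'h'
  Position 8: 'p'
  Position 7: 'a'
  Position 6: 'k'
  Position 5: 'f'
  Position 4: 'c'
  Position 3: 'c'
  Position 2: 'd'
  Position 1: 'm'
  Position 0: 'b'
Reversed: hpakfccdmb

hpakfccdmb


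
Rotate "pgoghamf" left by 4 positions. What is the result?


Input: "pgoghamf", rotate left by 4
First 4 characters: "pgog"
Remaining characters: "hamf"
Concatenate remaining + first: "hamf" + "pgog" = "hamfpgog"

hamfpgog


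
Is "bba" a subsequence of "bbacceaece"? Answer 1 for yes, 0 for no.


Check if "bba" is a subsequence of "bbacceaece"
Greedy scan:
  Position 0 ('b'): matches sub[0] = 'b'
  Position 1 ('b'): matches sub[1] = 'b'
  Position 2 ('a'): matches sub[2] = 'a'
  Position 3 ('c'): no match needed
  Position 4 ('c'): no match needed
  Position 5 ('e'): no match needed
  Position 6 ('a'): no match needed
  Position 7 ('e'): no match needed
  Position 8 ('c'): no match needed
  Position 9 ('e'): no match needed
All 3 characters matched => is a subsequence

1


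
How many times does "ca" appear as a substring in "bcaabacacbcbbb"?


Searching for "ca" in "bcaabacacbcbbb"
Scanning each position:
  Position 0: "bc" => no
  Position 1: "ca" => MATCH
  Position 2: "aa" => no
  Position 3: "ab" => no
  Position 4: "ba" => no
  Position 5: "ac" => no
  Position 6: "ca" => MATCH
  Position 7: "ac" => no
  Position 8: "cb" => no
  Position 9: "bc" => no
  Position 10: "cb" => no
  Position 11: "bb" => no
  Position 12: "bb" => no
Total occurrences: 2

2


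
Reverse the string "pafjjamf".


Input: pafjjamf
Reading characters right to left:
  Position 7: 'f'
  Position 6: 'm'
  Position 5: 'a'
  Position 4: 'j'
  Position 3: 'j'
  Position 2: 'f'
  Position 1: 'a'
  Position 0: 'p'
Reversed: fmajjfap

fmajjfap


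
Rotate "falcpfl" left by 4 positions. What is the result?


Input: "falcpfl", rotate left by 4
First 4 characters: "falc"
Remaining characters: "pfl"
Concatenate remaining + first: "pfl" + "falc" = "pflfalc"

pflfalc


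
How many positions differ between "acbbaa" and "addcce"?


Comparing "acbbaa" and "addcce" position by position:
  Position 0: 'a' vs 'a' => same
  Position 1: 'c' vs 'd' => DIFFER
  Position 2: 'b' vs 'd' => DIFFER
  Position 3: 'b' vs 'c' => DIFFER
  Position 4: 'a' vs 'c' => DIFFER
  Position 5: 'a' vs 'e' => DIFFER
Positions that differ: 5

5


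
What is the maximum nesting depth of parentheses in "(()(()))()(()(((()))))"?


Input: "(()(()))()(()(((()))))"
Tracking depth:
  Position 0 '(': depth becomes 1
  Position 1 '(': depth becomes 2
  Position 2 ')': depth becomes 1
  Position 3 '(': depth becomes 2
  Position 4 '(': depth becomes 3
  Position 5 ')': depth becomes 2
  Position 6 ')': depth becomes 1
  Position 7 ')': depth becomes 0
  Position 8 '(': depth becomes 1
  Position 9 ')': depth becomes 0
  Position 10 '(': depth becomes 1
  Position 11 '(': depth becomes 2
  Position 12 ')': depth becomes 1
  Position 13 '(': depth becomes 2
  Position 14 '(': depth becomes 3
  Position 15 '(': depth becomes 4
  Position 16 '(': depth becomes 5
  Position 17 ')': depth becomes 4
  Position 18 ')': depth becomes 3
  Position 19 ')': depth becomes 2
  Position 20 ')': depth becomes 1
  Position 21 ')': depth becomes 0
Maximum depth reached: 5

5


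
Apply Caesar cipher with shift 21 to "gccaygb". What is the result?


Caesar cipher: shift "gccaygb" by 21
  'g' (pos 6) + 21 = pos 1 = 'b'
  'c' (pos 2) + 21 = pos 23 = 'x'
  'c' (pos 2) + 21 = pos 23 = 'x'
  'a' (pos 0) + 21 = pos 21 = 'v'
  'y' (pos 24) + 21 = pos 19 = 't'
  'g' (pos 6) + 21 = pos 1 = 'b'
  'b' (pos 1) + 21 = pos 22 = 'w'
Result: bxxvtbw

bxxvtbw


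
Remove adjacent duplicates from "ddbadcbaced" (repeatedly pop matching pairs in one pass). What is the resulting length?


Input: ddbadcbaced
Stack-based adjacent duplicate removal:
  Read 'd': push. Stack: d
  Read 'd': matches stack top 'd' => pop. Stack: (empty)
  Read 'b': push. Stack: b
  Read 'a': push. Stack: ba
  Read 'd': push. Stack: bad
  Read 'c': push. Stack: badc
  Read 'b': push. Stack: badcb
  Read 'a': push. Stack: badcba
  Read 'c': push. Stack: badcbac
  Read 'e': push. Stack: badcbace
  Read 'd': push. Stack: badcbaced
Final stack: "badcbaced" (length 9)

9


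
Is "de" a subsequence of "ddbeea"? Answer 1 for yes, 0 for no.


Check if "de" is a subsequence of "ddbeea"
Greedy scan:
  Position 0 ('d'): matches sub[0] = 'd'
  Position 1 ('d'): no match needed
  Position 2 ('b'): no match needed
  Position 3 ('e'): matches sub[1] = 'e'
  Position 4 ('e'): no match needed
  Position 5 ('a'): no match needed
All 2 characters matched => is a subsequence

1


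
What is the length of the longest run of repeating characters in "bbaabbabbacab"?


Input: "bbaabbabbacab"
Scanning for longest run:
  Position 1 ('b'): continues run of 'b', length=2
  Position 2 ('a'): new char, reset run to 1
  Position 3 ('a'): continues run of 'a', length=2
  Position 4 ('b'): new char, reset run to 1
  Position 5 ('b'): continues run of 'b', length=2
  Position 6 ('a'): new char, reset run to 1
  Position 7 ('b'): new char, reset run to 1
  Position 8 ('b'): continues run of 'b', length=2
  Position 9 ('a'): new char, reset run to 1
  Position 10 ('c'): new char, reset run to 1
  Position 11 ('a'): new char, reset run to 1
  Position 12 ('b'): new char, reset run to 1
Longest run: 'b' with length 2

2


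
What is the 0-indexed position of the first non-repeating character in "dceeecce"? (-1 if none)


Input: dceeecce
Character frequencies:
  'c': 3
  'd': 1
  'e': 4
Scanning left to right for freq == 1:
  Position 0 ('d'): unique! => answer = 0

0


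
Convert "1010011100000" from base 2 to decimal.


Input: "1010011100000" in base 2
Positional expansion:
  Digit '1' (value 1) x 2^12 = 4096
  Digit '0' (value 0) x 2^11 = 0
  Digit '1' (value 1) x 2^10 = 1024
  Digit '0' (value 0) x 2^9 = 0
  Digit '0' (value 0) x 2^8 = 0
  Digit '1' (value 1) x 2^7 = 128
  Digit '1' (value 1) x 2^6 = 64
  Digit '1' (value 1) x 2^5 = 32
  Digit '0' (value 0) x 2^4 = 0
  Digit '0' (value 0) x 2^3 = 0
  Digit '0' (value 0) x 2^2 = 0
  Digit '0' (value 0) x 2^1 = 0
  Digit '0' (value 0) x 2^0 = 0
Sum = 5344

5344


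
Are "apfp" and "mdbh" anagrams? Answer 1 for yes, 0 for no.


Strings: "apfp", "mdbh"
Sorted first:  afpp
Sorted second: bdhm
Differ at position 0: 'a' vs 'b' => not anagrams

0


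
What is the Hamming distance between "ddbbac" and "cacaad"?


Comparing "ddbbac" and "cacaad" position by position:
  Position 0: 'd' vs 'c' => differ
  Position 1: 'd' vs 'a' => differ
  Position 2: 'b' vs 'c' => differ
  Position 3: 'b' vs 'a' => differ
  Position 4: 'a' vs 'a' => same
  Position 5: 'c' vs 'd' => differ
Total differences (Hamming distance): 5

5


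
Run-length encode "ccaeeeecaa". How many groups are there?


Input: ccaeeeecaa
Scanning for consecutive runs:
  Group 1: 'c' x 2 (positions 0-1)
  Group 2: 'a' x 1 (positions 2-2)
  Group 3: 'e' x 4 (positions 3-6)
  Group 4: 'c' x 1 (positions 7-7)
  Group 5: 'a' x 2 (positions 8-9)
Total groups: 5

5
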